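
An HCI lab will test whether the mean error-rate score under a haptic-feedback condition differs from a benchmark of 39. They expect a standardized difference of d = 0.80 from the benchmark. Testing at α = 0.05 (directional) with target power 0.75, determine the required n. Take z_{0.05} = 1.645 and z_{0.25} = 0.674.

For a one-sample test: n = ((z_{α} + z_β) / d)².
z_{α} + z_β = 1.645 + 0.674 = 2.319.
n = (2.319 / 0.80)² = 2.899² = 8.40.
Round up.

n = 9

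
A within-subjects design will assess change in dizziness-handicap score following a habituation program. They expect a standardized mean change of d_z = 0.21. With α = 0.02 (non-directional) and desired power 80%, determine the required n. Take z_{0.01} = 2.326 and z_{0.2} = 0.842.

For a paired (one-sample on differences) test: n = ((z_{α/2} + z_β) / d)².
z_{α/2} + z_β = 2.326 + 0.842 = 3.168.
n = (3.168 / 0.21)² = 15.086² = 227.58.
Round up.

n = 228 pairs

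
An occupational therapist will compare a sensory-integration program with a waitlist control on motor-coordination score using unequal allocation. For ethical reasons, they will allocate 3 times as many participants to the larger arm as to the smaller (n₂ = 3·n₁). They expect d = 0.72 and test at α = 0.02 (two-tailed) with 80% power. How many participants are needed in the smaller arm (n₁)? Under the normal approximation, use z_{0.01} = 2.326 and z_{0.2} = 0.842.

n₁ = 26

With allocation ratio k = n₂/n₁ = 3, Var(x̄₁−x̄₂) = σ²(1/n₁ + 1/(k·n₁)) = σ²·(k+1)/(k·n₁).
So n₁ = (1 + 1/k)·((z_{α/2} + z_β)/d)² = 1.333 × (3.168/0.72)².
n₁ = 1.333 × 19.36 = 25.8.
Round up: n₁ = 26, giving n₂ = 3 × 26 = 78.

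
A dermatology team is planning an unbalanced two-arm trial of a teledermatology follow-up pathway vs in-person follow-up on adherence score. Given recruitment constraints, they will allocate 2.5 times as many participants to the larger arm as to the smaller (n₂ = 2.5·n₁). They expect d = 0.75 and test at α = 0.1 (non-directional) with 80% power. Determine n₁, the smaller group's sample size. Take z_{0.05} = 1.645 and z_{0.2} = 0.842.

n₁ = 16

With allocation ratio k = n₂/n₁ = 2.5, Var(x̄₁−x̄₂) = σ²(1/n₁ + 1/(k·n₁)) = σ²·(k+1)/(k·n₁).
So n₁ = (1 + 1/k)·((z_{α/2} + z_β)/d)² = 1.400 × (2.487/0.75)².
n₁ = 1.400 × 11.00 = 15.4.
Round up: n₁ = 16, giving n₂ = 2.5 × 16 = 40.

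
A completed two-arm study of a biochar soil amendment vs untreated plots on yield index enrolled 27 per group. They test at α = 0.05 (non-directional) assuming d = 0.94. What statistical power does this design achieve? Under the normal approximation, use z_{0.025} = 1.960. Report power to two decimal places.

power ≈ 0.93

For two equal groups, power = Φ(d·√(n/2) − z_{α/2}).
d·√(n/2) = 0.94 × √(27/2) = 0.94 × 3.674 = 3.454.
z_β = 3.454 − 1.960 = 1.494.
Power = Φ(1.494) = 0.932.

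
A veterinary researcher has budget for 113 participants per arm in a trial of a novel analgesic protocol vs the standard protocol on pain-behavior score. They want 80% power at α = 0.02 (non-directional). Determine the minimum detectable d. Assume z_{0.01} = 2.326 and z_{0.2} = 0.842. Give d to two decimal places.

d_min ≈ 0.42

For two independent groups of n = 113 each: d_min = (z_{α/2} + z_β)·√(2/n).
z-sum = 2.326 + 0.842 = 3.168.
d_min = 3.168 × √(2/113) = 3.168 × 0.1330 = 0.421.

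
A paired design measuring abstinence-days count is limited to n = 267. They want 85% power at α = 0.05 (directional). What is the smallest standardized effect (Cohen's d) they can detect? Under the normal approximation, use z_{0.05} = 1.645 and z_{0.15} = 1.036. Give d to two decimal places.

For a single sample (or paired design) of n = 267: d_min = (z_{α} + z_β)/√n.
z-sum = 1.645 + 1.036 = 2.681.
d_min = 2.681 / √267 = 2.681 / 16.340 = 0.164.

d_min ≈ 0.16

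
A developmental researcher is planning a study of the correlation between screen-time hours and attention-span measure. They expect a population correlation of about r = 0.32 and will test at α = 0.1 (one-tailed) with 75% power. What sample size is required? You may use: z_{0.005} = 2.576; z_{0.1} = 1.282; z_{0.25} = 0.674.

Fisher's z: C = ½·ln((1+r)/(1−r)) = ½·ln(1.9412) = 0.3316.
n = ((z_{α} + z_β)/C)² + 3.
(1.282 + 0.674) / 0.3316 = 1.956 / 0.3316 = 5.899.
n = 5.899² + 3 = 34.79 + 3 = 37.8.
Round up.

n = 38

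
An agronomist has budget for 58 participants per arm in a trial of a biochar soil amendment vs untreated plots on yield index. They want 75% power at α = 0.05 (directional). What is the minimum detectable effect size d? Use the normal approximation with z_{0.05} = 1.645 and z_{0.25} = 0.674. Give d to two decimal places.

d_min ≈ 0.43

For two independent groups of n = 58 each: d_min = (z_{α} + z_β)·√(2/n).
z-sum = 1.645 + 0.674 = 2.319.
d_min = 2.319 × √(2/58) = 2.319 × 0.1857 = 0.431.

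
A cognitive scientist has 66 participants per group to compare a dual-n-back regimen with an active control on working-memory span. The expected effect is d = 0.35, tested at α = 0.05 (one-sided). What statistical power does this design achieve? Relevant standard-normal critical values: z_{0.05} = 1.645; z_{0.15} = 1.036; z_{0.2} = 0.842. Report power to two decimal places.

power ≈ 0.64

For two equal groups, power = Φ(d·√(n/2) − z_{α}).
d·√(n/2) = 0.35 × √(66/2) = 0.35 × 5.745 = 2.011.
z_β = 2.011 − 1.645 = 0.366.
Power = Φ(0.366) = 0.643.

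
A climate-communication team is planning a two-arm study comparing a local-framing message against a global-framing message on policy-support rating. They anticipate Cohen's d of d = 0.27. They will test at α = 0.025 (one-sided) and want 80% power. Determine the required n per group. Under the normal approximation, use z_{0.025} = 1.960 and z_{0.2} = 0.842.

For two independent groups with equal n: n = 2·((z_{α} + z_β) / d)².
z_{α} + z_β = 1.960 + 0.842 = 2.802.
n = 2 × (2.802 / 0.27)² = 2 × 10.378² = 2 × 107.70 = 215.4.
Round up to the next whole participant.

n = 216 per group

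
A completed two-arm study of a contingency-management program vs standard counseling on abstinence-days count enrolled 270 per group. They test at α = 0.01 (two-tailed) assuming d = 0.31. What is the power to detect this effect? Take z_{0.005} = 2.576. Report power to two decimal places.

power ≈ 0.85

For two equal groups, power = Φ(d·√(n/2) − z_{α/2}).
d·√(n/2) = 0.31 × √(270/2) = 0.31 × 11.619 = 3.602.
z_β = 3.602 − 2.576 = 1.026.
Power = Φ(1.026) = 0.848.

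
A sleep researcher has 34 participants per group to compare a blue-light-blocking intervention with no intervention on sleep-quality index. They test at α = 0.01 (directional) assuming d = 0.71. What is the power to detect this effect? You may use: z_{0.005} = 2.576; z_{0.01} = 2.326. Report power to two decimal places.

For two equal groups, power = Φ(d·√(n/2) − z_{α}).
d·√(n/2) = 0.71 × √(34/2) = 0.71 × 4.123 = 2.927.
z_β = 2.927 − 2.326 = 0.601.
Power = Φ(0.601) = 0.726.

power ≈ 0.73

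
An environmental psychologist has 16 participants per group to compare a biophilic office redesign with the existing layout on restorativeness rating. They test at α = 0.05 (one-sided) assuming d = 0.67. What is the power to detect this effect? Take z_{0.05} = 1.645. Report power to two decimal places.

For two equal groups, power = Φ(d·√(n/2) − z_{α}).
d·√(n/2) = 0.67 × √(16/2) = 0.67 × 2.828 = 1.895.
z_β = 1.895 − 1.645 = 0.250.
Power = Φ(0.250) = 0.599.

power ≈ 0.60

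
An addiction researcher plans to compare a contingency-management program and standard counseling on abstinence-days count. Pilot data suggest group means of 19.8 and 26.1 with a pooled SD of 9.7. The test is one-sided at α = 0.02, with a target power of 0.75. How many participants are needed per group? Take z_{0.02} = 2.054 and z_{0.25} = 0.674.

n = 36 per group

Cohen's d = |M₁ − M₂| / SD_pooled = |19.8 − 26.1| / 9.7 = 6.3 / 9.7 = 0.649.
For two independent groups with equal n: n = 2·((z_{α} + z_β) / d)².
z_{α} + z_β = 2.054 + 0.674 = 2.728.
n = 2 × (2.728 / 0.649)² = 2 × 4.203² = 2 × 17.67 = 35.3.
Round up to the next whole participant.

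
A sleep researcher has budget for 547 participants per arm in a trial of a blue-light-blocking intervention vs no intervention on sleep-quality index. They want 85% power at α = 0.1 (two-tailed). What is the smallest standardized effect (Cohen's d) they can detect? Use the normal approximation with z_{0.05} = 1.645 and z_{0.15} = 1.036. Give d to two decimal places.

For two independent groups of n = 547 each: d_min = (z_{α/2} + z_β)·√(2/n).
z-sum = 1.645 + 1.036 = 2.681.
d_min = 2.681 × √(2/547) = 2.681 × 0.0605 = 0.162.

d_min ≈ 0.16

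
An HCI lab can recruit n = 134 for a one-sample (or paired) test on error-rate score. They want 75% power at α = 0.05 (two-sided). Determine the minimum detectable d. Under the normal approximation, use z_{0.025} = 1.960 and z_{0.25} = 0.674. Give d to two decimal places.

For a single sample (or paired design) of n = 134: d_min = (z_{α/2} + z_β)/√n.
z-sum = 1.960 + 0.674 = 2.634.
d_min = 2.634 / √134 = 2.634 / 11.576 = 0.228.

d_min ≈ 0.23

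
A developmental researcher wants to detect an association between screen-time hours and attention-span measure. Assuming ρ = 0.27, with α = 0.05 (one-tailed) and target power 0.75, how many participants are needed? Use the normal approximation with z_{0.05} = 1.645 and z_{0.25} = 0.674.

Fisher's z: C = ½·ln((1+r)/(1−r)) = ½·ln(1.7397) = 0.2769.
n = ((z_{α} + z_β)/C)² + 3.
(1.645 + 0.674) / 0.2769 = 2.319 / 0.2769 = 8.375.
n = 8.375² + 3 = 70.14 + 3 = 73.1.
Round up.

n = 74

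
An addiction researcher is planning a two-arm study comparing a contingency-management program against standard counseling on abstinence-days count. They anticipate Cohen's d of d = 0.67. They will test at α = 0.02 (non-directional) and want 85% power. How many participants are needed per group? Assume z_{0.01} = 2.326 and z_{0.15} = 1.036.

n = 51 per group

For two independent groups with equal n: n = 2·((z_{α/2} + z_β) / d)².
z_{α/2} + z_β = 2.326 + 1.036 = 3.362.
n = 2 × (3.362 / 0.67)² = 2 × 5.018² = 2 × 25.18 = 50.4.
Round up to the next whole participant.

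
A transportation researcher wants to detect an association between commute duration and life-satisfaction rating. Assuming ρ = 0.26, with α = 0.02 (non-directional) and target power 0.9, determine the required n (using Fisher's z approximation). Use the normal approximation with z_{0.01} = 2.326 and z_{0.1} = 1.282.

n = 187

Fisher's z: C = ½·ln((1+r)/(1−r)) = ½·ln(1.7027) = 0.2661.
n = ((z_{α/2} + z_β)/C)² + 3.
(2.326 + 1.282) / 0.2661 = 3.608 / 0.2661 = 13.559.
n = 13.559² + 3 = 183.84 + 3 = 186.8.
Round up.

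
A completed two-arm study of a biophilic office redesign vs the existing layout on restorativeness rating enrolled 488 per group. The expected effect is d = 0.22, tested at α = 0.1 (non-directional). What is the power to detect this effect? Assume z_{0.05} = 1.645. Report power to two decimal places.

For two equal groups, power = Φ(d·√(n/2) − z_{α/2}).
d·√(n/2) = 0.22 × √(488/2) = 0.22 × 15.620 = 3.437.
z_β = 3.437 − 1.645 = 1.792.
Power = Φ(1.792) = 0.963.

power ≈ 0.96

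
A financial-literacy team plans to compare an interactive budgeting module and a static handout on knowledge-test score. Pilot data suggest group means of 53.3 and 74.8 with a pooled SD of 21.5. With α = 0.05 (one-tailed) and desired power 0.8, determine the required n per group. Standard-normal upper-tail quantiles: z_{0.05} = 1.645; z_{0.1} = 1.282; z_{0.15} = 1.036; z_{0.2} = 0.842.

n = 13 per group

Cohen's d = |M₁ − M₂| / SD_pooled = |53.3 − 74.8| / 21.5 = 21.5 / 21.5 = 1.000.
For two independent groups with equal n: n = 2·((z_{α} + z_β) / d)².
z_{α} + z_β = 1.645 + 0.842 = 2.487.
n = 2 × (2.487 / 1.000)² = 2 × 2.487² = 2 × 6.19 = 12.4.
Round up to the next whole participant.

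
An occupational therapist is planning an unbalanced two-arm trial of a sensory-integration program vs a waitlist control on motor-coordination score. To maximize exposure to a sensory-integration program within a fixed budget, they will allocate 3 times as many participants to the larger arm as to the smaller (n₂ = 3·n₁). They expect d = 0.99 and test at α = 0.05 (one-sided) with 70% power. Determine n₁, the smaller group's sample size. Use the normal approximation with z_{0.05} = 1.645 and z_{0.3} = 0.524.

With allocation ratio k = n₂/n₁ = 3, Var(x̄₁−x̄₂) = σ²(1/n₁ + 1/(k·n₁)) = σ²·(k+1)/(k·n₁).
So n₁ = (1 + 1/k)·((z_{α} + z_β)/d)² = 1.333 × (2.169/0.99)².
n₁ = 1.333 × 4.80 = 6.4.
Round up: n₁ = 7, giving n₂ = 3 × 7 = 21.

n₁ = 7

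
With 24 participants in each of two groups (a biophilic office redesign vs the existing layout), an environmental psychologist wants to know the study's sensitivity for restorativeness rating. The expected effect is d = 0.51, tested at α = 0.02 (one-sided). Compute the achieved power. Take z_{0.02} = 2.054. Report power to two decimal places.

For two equal groups, power = Φ(d·√(n/2) − z_{α}).
d·√(n/2) = 0.51 × √(24/2) = 0.51 × 3.464 = 1.767.
z_β = 1.767 − 2.054 = -0.287.
Power = Φ(-0.287) = 0.387.

power ≈ 0.39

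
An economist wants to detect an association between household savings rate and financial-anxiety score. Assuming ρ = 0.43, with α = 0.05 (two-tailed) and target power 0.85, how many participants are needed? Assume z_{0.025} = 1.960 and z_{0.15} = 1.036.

n = 46

Fisher's z: C = ½·ln((1+r)/(1−r)) = ½·ln(2.5088) = 0.4599.
n = ((z_{α/2} + z_β)/C)² + 3.
(1.960 + 1.036) / 0.4599 = 2.996 / 0.4599 = 6.514.
n = 6.514² + 3 = 42.44 + 3 = 45.4.
Round up.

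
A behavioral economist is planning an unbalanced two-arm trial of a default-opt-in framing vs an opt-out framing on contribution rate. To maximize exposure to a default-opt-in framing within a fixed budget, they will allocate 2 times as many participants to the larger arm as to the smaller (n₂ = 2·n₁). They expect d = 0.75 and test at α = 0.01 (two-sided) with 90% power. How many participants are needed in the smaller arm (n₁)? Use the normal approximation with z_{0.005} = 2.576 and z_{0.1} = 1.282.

n₁ = 40

With allocation ratio k = n₂/n₁ = 2, Var(x̄₁−x̄₂) = σ²(1/n₁ + 1/(k·n₁)) = σ²·(k+1)/(k·n₁).
So n₁ = (1 + 1/k)·((z_{α/2} + z_β)/d)² = 1.500 × (3.858/0.75)².
n₁ = 1.500 × 26.46 = 39.7.
Round up: n₁ = 40, giving n₂ = 2 × 40 = 80.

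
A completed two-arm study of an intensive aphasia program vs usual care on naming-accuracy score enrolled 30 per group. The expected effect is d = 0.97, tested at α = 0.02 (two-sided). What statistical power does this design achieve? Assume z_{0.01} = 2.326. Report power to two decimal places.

For two equal groups, power = Φ(d·√(n/2) − z_{α/2}).
d·√(n/2) = 0.97 × √(30/2) = 0.97 × 3.873 = 3.757.
z_β = 3.757 − 2.326 = 1.431.
Power = Φ(1.431) = 0.924.

power ≈ 0.92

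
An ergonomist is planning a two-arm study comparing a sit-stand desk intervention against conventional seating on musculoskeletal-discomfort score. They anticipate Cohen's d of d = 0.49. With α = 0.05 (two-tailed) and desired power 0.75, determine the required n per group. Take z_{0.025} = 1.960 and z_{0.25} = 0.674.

n = 58 per group

For two independent groups with equal n: n = 2·((z_{α/2} + z_β) / d)².
z_{α/2} + z_β = 1.960 + 0.674 = 2.634.
n = 2 × (2.634 / 0.49)² = 2 × 5.376² = 2 × 28.90 = 57.8.
Round up to the next whole participant.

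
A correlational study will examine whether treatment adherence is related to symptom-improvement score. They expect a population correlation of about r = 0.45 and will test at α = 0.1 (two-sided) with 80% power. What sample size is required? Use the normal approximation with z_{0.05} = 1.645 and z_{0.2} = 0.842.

Fisher's z: C = ½·ln((1+r)/(1−r)) = ½·ln(2.6364) = 0.4847.
n = ((z_{α/2} + z_β)/C)² + 3.
(1.645 + 0.842) / 0.4847 = 2.487 / 0.4847 = 5.131.
n = 5.131² + 3 = 26.33 + 3 = 29.3.
Round up.

n = 30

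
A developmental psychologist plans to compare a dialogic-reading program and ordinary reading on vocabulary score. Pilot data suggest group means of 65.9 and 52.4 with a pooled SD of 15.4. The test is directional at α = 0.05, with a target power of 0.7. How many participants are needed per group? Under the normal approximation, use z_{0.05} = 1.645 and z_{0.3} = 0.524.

Cohen's d = |M₁ − M₂| / SD_pooled = |65.9 − 52.4| / 15.4 = 13.5 / 15.4 = 0.877.
For two independent groups with equal n: n = 2·((z_{α} + z_β) / d)².
z_{α} + z_β = 1.645 + 0.524 = 2.169.
n = 2 × (2.169 / 0.877)² = 2 × 2.473² = 2 × 6.12 = 12.2.
Round up to the next whole participant.

n = 13 per group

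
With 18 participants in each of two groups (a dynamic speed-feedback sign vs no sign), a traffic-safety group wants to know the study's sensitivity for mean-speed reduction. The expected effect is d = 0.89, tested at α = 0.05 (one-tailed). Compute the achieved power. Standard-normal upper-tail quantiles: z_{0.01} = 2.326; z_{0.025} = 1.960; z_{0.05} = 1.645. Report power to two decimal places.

For two equal groups, power = Φ(d·√(n/2) − z_{α}).
d·√(n/2) = 0.89 × √(18/2) = 0.89 × 3.000 = 2.670.
z_β = 2.670 − 1.645 = 1.025.
Power = Φ(1.025) = 0.847.

power ≈ 0.85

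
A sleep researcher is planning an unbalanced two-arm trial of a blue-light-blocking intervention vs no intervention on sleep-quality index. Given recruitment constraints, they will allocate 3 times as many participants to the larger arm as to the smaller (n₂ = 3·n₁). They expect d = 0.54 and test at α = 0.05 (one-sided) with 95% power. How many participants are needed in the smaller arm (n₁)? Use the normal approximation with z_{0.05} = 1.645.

n₁ = 50

With allocation ratio k = n₂/n₁ = 3, Var(x̄₁−x̄₂) = σ²(1/n₁ + 1/(k·n₁)) = σ²·(k+1)/(k·n₁).
So n₁ = (1 + 1/k)·((z_{α} + z_β)/d)² = 1.333 × (3.290/0.54)².
n₁ = 1.333 × 37.12 = 49.5.
Round up: n₁ = 50, giving n₂ = 3 × 50 = 150.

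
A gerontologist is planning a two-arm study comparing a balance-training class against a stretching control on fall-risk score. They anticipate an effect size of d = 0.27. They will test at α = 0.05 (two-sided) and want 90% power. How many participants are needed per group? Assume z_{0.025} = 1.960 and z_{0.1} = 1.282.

n = 289 per group

For two independent groups with equal n: n = 2·((z_{α/2} + z_β) / d)².
z_{α/2} + z_β = 1.960 + 1.282 = 3.242.
n = 2 × (3.242 / 0.27)² = 2 × 12.007² = 2 × 144.18 = 288.4.
Round up to the next whole participant.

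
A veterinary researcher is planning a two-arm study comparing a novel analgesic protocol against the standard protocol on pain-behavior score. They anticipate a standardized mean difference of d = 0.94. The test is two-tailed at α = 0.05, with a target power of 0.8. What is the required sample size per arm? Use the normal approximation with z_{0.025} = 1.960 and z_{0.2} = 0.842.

n = 18 per group

For two independent groups with equal n: n = 2·((z_{α/2} + z_β) / d)².
z_{α/2} + z_β = 1.960 + 0.842 = 2.802.
n = 2 × (2.802 / 0.94)² = 2 × 2.981² = 2 × 8.89 = 17.8.
Round up to the next whole participant.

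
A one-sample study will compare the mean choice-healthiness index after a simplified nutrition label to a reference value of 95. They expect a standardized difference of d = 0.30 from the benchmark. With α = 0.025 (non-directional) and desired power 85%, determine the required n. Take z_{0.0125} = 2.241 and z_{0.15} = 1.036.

For a one-sample test: n = ((z_{α/2} + z_β) / d)².
z_{α/2} + z_β = 2.241 + 1.036 = 3.277.
n = (3.277 / 0.30)² = 10.923² = 119.32.
Round up.

n = 120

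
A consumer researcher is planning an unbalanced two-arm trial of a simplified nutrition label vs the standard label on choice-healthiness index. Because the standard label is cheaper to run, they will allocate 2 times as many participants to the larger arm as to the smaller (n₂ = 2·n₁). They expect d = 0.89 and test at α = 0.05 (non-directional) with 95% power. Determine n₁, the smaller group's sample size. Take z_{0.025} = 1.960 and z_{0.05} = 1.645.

n₁ = 25

With allocation ratio k = n₂/n₁ = 2, Var(x̄₁−x̄₂) = σ²(1/n₁ + 1/(k·n₁)) = σ²·(k+1)/(k·n₁).
So n₁ = (1 + 1/k)·((z_{α/2} + z_β)/d)² = 1.500 × (3.605/0.89)².
n₁ = 1.500 × 16.41 = 24.6.
Round up: n₁ = 25, giving n₂ = 2 × 25 = 50.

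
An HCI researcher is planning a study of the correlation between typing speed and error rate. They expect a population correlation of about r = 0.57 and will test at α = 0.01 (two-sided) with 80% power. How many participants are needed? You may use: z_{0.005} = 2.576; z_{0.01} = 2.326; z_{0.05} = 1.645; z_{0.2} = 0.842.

Fisher's z: C = ½·ln((1+r)/(1−r)) = ½·ln(3.6512) = 0.6475.
n = ((z_{α/2} + z_β)/C)² + 3.
(2.576 + 0.842) / 0.6475 = 3.418 / 0.6475 = 5.279.
n = 5.279² + 3 = 27.87 + 3 = 30.9.
Round up.

n = 31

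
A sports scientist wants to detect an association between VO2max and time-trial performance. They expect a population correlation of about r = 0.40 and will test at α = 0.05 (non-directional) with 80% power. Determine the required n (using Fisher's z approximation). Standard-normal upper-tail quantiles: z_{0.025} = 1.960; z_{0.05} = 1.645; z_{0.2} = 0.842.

n = 47

Fisher's z: C = ½·ln((1+r)/(1−r)) = ½·ln(2.3333) = 0.4236.
n = ((z_{α/2} + z_β)/C)² + 3.
(1.960 + 0.842) / 0.4236 = 2.802 / 0.4236 = 6.615.
n = 6.615² + 3 = 43.75 + 3 = 46.8.
Round up.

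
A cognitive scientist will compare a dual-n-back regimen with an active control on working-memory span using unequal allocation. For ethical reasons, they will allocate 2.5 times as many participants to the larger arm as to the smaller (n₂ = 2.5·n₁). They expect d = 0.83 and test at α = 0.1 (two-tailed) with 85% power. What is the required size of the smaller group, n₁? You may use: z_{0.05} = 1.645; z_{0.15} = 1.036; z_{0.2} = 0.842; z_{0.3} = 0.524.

n₁ = 15

With allocation ratio k = n₂/n₁ = 2.5, Var(x̄₁−x̄₂) = σ²(1/n₁ + 1/(k·n₁)) = σ²·(k+1)/(k·n₁).
So n₁ = (1 + 1/k)·((z_{α/2} + z_β)/d)² = 1.400 × (2.681/0.83)².
n₁ = 1.400 × 10.43 = 14.6.
Round up: n₁ = 15, giving n₂ = ⌈2.5 × 15⌉ = ⌈37.5⌉ = 38.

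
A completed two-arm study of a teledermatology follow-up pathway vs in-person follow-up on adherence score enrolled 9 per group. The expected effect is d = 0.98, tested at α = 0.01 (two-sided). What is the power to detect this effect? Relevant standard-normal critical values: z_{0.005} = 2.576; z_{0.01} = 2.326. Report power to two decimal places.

power ≈ 0.31

For two equal groups, power = Φ(d·√(n/2) − z_{α/2}).
d·√(n/2) = 0.98 × √(9/2) = 0.98 × 2.121 = 2.079.
z_β = 2.079 − 2.576 = -0.497.
Power = Φ(-0.497) = 0.310.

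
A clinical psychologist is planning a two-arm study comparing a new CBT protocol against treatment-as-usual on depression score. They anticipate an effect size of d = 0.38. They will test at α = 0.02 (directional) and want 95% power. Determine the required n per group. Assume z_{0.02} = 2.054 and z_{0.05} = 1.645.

For two independent groups with equal n: n = 2·((z_{α} + z_β) / d)².
z_{α} + z_β = 2.054 + 1.645 = 3.699.
n = 2 × (3.699 / 0.38)² = 2 × 9.734² = 2 × 94.75 = 189.5.
Round up to the next whole participant.

n = 190 per group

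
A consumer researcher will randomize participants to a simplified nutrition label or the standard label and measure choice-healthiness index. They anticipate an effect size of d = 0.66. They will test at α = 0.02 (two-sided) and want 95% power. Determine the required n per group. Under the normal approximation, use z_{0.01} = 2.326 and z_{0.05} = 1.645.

n = 73 per group

For two independent groups with equal n: n = 2·((z_{α/2} + z_β) / d)².
z_{α/2} + z_β = 2.326 + 1.645 = 3.971.
n = 2 × (3.971 / 0.66)² = 2 × 6.017² = 2 × 36.20 = 72.4.
Round up to the next whole participant.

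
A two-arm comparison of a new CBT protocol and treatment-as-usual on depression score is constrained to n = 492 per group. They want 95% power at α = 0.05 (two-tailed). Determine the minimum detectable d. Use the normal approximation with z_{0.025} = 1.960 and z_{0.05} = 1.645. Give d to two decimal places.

d_min ≈ 0.23

For two independent groups of n = 492 each: d_min = (z_{α/2} + z_β)·√(2/n).
z-sum = 1.960 + 1.645 = 3.605.
d_min = 3.605 × √(2/492) = 3.605 × 0.0638 = 0.230.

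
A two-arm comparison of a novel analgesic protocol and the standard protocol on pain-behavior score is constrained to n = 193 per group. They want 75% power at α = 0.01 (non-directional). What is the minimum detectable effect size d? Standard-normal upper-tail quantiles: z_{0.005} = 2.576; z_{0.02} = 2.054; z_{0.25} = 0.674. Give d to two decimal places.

For two independent groups of n = 193 each: d_min = (z_{α/2} + z_β)·√(2/n).
z-sum = 2.576 + 0.674 = 3.250.
d_min = 3.250 × √(2/193) = 3.250 × 0.1018 = 0.331.

d_min ≈ 0.33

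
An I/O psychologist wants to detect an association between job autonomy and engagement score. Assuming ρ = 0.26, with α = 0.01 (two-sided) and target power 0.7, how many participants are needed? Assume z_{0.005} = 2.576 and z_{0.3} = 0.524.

n = 139

Fisher's z: C = ½·ln((1+r)/(1−r)) = ½·ln(1.7027) = 0.2661.
n = ((z_{α/2} + z_β)/C)² + 3.
(2.576 + 0.524) / 0.2661 = 3.100 / 0.2661 = 11.650.
n = 11.650² + 3 = 135.72 + 3 = 138.7.
Round up.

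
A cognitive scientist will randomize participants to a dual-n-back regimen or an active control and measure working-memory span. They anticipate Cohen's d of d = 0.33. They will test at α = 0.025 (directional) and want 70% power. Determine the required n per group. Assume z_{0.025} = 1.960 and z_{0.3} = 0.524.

For two independent groups with equal n: n = 2·((z_{α} + z_β) / d)².
z_{α} + z_β = 1.960 + 0.524 = 2.484.
n = 2 × (2.484 / 0.33)² = 2 × 7.527² = 2 × 56.66 = 113.3.
Round up to the next whole participant.

n = 114 per group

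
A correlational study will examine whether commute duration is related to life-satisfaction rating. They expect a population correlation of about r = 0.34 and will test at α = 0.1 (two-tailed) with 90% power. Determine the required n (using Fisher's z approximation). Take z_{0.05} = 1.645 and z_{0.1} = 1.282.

Fisher's z: C = ½·ln((1+r)/(1−r)) = ½·ln(2.0303) = 0.3541.
n = ((z_{α/2} + z_β)/C)² + 3.
(1.645 + 1.282) / 0.3541 = 2.927 / 0.3541 = 8.266.
n = 8.266² + 3 = 68.33 + 3 = 71.3.
Round up.

n = 72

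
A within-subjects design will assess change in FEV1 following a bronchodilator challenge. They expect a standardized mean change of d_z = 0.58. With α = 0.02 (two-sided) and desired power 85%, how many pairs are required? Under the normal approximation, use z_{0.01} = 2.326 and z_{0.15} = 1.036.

n = 34 pairs

For a paired (one-sample on differences) test: n = ((z_{α/2} + z_β) / d)².
z_{α/2} + z_β = 2.326 + 1.036 = 3.362.
n = (3.362 / 0.58)² = 5.797² = 33.60.
Round up.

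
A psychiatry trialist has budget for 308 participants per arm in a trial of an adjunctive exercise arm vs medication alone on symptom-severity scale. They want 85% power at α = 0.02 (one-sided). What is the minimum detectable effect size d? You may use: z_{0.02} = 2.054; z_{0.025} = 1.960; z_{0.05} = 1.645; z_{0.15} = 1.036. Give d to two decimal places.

For two independent groups of n = 308 each: d_min = (z_{α} + z_β)·√(2/n).
z-sum = 2.054 + 1.036 = 3.090.
d_min = 3.090 × √(2/308) = 3.090 × 0.0806 = 0.249.

d_min ≈ 0.25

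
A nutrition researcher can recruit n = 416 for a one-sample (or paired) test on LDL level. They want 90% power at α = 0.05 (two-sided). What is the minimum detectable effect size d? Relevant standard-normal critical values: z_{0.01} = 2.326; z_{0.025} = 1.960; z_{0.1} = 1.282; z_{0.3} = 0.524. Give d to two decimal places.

d_min ≈ 0.16

For a single sample (or paired design) of n = 416: d_min = (z_{α/2} + z_β)/√n.
z-sum = 1.960 + 1.282 = 3.242.
d_min = 3.242 / √416 = 3.242 / 20.396 = 0.159.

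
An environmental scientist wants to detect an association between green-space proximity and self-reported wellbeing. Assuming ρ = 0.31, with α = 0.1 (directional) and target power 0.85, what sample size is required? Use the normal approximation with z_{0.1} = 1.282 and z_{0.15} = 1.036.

Fisher's z: C = ½·ln((1+r)/(1−r)) = ½·ln(1.8986) = 0.3205.
n = ((z_{α} + z_β)/C)² + 3.
(1.282 + 1.036) / 0.3205 = 2.318 / 0.3205 = 7.232.
n = 7.232² + 3 = 52.31 + 3 = 55.3.
Round up.

n = 56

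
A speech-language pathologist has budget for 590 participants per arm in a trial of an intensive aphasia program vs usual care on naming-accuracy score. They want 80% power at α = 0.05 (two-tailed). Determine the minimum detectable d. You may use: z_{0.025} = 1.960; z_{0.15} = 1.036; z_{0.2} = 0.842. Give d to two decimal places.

For two independent groups of n = 590 each: d_min = (z_{α/2} + z_β)·√(2/n).
z-sum = 1.960 + 0.842 = 2.802.
d_min = 2.802 × √(2/590) = 2.802 × 0.0582 = 0.163.

d_min ≈ 0.16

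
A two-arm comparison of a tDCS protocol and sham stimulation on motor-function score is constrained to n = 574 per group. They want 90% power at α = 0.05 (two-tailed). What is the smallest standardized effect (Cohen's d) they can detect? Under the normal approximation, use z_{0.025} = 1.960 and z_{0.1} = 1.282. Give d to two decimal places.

For two independent groups of n = 574 each: d_min = (z_{α/2} + z_β)·√(2/n).
z-sum = 1.960 + 1.282 = 3.242.
d_min = 3.242 × √(2/574) = 3.242 × 0.0590 = 0.191.

d_min ≈ 0.19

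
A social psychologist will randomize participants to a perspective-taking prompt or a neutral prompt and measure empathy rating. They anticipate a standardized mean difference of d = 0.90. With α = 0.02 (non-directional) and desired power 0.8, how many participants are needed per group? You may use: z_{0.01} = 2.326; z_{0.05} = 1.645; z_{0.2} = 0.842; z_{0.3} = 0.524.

For two independent groups with equal n: n = 2·((z_{α/2} + z_β) / d)².
z_{α/2} + z_β = 2.326 + 0.842 = 3.168.
n = 2 × (3.168 / 0.90)² = 2 × 3.520² = 2 × 12.39 = 24.8.
Round up to the next whole participant.

n = 25 per group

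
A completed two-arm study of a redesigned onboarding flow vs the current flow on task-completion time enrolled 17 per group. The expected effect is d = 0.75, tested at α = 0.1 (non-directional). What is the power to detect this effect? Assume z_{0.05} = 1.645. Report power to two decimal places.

power ≈ 0.71

For two equal groups, power = Φ(d·√(n/2) − z_{α/2}).
d·√(n/2) = 0.75 × √(17/2) = 0.75 × 2.915 = 2.187.
z_β = 2.187 − 1.645 = 0.542.
Power = Φ(0.542) = 0.706.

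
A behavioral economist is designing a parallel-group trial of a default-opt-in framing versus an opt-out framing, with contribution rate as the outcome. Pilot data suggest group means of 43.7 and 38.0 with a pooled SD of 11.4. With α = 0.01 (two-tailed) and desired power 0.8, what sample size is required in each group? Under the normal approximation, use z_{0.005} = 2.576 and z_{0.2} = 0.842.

Cohen's d = |M₁ − M₂| / SD_pooled = |43.7 − 38.0| / 11.4 = 5.7 / 11.4 = 0.500.
For two independent groups with equal n: n = 2·((z_{α/2} + z_β) / d)².
z_{α/2} + z_β = 2.576 + 0.842 = 3.418.
n = 2 × (3.418 / 0.500)² = 2 × 6.836² = 2 × 46.73 = 93.5.
Round up to the next whole participant.

n = 94 per group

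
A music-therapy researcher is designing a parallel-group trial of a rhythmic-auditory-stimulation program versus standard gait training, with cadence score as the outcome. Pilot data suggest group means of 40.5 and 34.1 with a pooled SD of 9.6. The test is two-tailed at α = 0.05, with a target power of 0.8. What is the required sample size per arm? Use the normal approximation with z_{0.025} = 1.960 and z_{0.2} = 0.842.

n = 36 per group

Cohen's d = |M₁ − M₂| / SD_pooled = |40.5 − 34.1| / 9.6 = 6.4 / 9.6 = 0.667.
For two independent groups with equal n: n = 2·((z_{α/2} + z_β) / d)².
z_{α/2} + z_β = 1.960 + 0.842 = 2.802.
n = 2 × (2.802 / 0.667)² = 2 × 4.201² = 2 × 17.65 = 35.3.
Round up to the next whole participant.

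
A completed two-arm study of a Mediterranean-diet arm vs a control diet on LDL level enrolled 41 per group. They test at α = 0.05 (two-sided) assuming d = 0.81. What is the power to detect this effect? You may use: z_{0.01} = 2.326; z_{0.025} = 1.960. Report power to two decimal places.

For two equal groups, power = Φ(d·√(n/2) − z_{α/2}).
d·√(n/2) = 0.81 × √(41/2) = 0.81 × 4.528 = 3.667.
z_β = 3.667 − 1.960 = 1.707.
Power = Φ(1.707) = 0.956.

power ≈ 0.96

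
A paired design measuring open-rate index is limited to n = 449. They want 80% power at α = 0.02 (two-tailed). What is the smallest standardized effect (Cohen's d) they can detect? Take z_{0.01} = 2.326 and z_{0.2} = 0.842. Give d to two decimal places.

d_min ≈ 0.15

For a single sample (or paired design) of n = 449: d_min = (z_{α/2} + z_β)/√n.
z-sum = 2.326 + 0.842 = 3.168.
d_min = 3.168 / √449 = 3.168 / 21.190 = 0.150.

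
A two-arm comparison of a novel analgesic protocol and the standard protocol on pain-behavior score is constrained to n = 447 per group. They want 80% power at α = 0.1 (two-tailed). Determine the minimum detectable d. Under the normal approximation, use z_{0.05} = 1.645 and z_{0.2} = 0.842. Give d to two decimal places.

For two independent groups of n = 447 each: d_min = (z_{α/2} + z_β)·√(2/n).
z-sum = 1.645 + 0.842 = 2.487.
d_min = 2.487 × √(2/447) = 2.487 × 0.0669 = 0.166.

d_min ≈ 0.17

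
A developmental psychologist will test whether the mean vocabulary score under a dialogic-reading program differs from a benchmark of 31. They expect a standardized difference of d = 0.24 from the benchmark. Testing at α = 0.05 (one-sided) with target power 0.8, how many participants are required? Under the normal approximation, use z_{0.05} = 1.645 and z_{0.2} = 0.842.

n = 108

For a one-sample test: n = ((z_{α} + z_β) / d)².
z_{α} + z_β = 1.645 + 0.842 = 2.487.
n = (2.487 / 0.24)² = 10.363² = 107.38.
Round up.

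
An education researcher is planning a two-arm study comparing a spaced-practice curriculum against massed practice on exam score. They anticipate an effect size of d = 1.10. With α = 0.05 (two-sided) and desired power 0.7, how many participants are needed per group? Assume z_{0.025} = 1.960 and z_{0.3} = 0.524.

n = 11 per group

For two independent groups with equal n: n = 2·((z_{α/2} + z_β) / d)².
z_{α/2} + z_β = 1.960 + 0.524 = 2.484.
n = 2 × (2.484 / 1.10)² = 2 × 2.258² = 2 × 5.10 = 10.2.
Round up to the next whole participant.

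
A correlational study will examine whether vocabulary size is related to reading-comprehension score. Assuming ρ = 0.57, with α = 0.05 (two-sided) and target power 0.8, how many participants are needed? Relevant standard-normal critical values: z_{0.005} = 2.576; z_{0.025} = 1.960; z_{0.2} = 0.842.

n = 22

Fisher's z: C = ½·ln((1+r)/(1−r)) = ½·ln(3.6512) = 0.6475.
n = ((z_{α/2} + z_β)/C)² + 3.
(1.960 + 0.842) / 0.6475 = 2.802 / 0.6475 = 4.327.
n = 4.327² + 3 = 18.73 + 3 = 21.7.
Round up.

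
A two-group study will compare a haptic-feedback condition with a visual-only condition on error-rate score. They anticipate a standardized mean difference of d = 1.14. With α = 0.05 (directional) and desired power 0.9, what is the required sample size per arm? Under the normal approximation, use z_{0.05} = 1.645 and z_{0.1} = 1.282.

For two independent groups with equal n: n = 2·((z_{α} + z_β) / d)².
z_{α} + z_β = 1.645 + 1.282 = 2.927.
n = 2 × (2.927 / 1.14)² = 2 × 2.568² = 2 × 6.59 = 13.2.
Round up to the next whole participant.

n = 14 per group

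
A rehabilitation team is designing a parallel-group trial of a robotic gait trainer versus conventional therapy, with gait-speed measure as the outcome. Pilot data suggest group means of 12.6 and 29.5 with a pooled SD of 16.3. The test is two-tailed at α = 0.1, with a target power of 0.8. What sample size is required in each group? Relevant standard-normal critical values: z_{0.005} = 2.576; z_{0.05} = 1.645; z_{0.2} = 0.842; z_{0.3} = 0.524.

Cohen's d = |M₁ − M₂| / SD_pooled = |12.6 − 29.5| / 16.3 = 16.9 / 16.3 = 1.037.
For two independent groups with equal n: n = 2·((z_{α/2} + z_β) / d)².
z_{α/2} + z_β = 1.645 + 0.842 = 2.487.
n = 2 × (2.487 / 1.037)² = 2 × 2.398² = 2 × 5.75 = 11.5.
Round up to the next whole participant.

n = 12 per group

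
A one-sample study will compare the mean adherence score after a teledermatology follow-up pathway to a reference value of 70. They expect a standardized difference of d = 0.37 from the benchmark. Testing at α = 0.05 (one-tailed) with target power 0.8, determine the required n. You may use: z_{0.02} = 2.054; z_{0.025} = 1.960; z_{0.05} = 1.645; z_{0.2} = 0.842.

n = 46

For a one-sample test: n = ((z_{α} + z_β) / d)².
z_{α} + z_β = 1.645 + 0.842 = 2.487.
n = (2.487 / 0.37)² = 6.722² = 45.18.
Round up.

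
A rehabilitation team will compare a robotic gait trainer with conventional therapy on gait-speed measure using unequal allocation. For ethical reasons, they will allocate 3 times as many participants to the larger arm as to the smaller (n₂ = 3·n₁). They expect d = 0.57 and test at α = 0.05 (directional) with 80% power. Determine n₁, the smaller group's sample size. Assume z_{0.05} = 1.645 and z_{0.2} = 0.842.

n₁ = 26

With allocation ratio k = n₂/n₁ = 3, Var(x̄₁−x̄₂) = σ²(1/n₁ + 1/(k·n₁)) = σ²·(k+1)/(k·n₁).
So n₁ = (1 + 1/k)·((z_{α} + z_β)/d)² = 1.333 × (2.487/0.57)².
n₁ = 1.333 × 19.04 = 25.4.
Round up: n₁ = 26, giving n₂ = 3 × 26 = 78.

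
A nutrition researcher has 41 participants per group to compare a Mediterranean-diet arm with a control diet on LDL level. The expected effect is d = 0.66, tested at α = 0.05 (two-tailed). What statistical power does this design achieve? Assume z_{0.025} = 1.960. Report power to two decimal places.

For two equal groups, power = Φ(d·√(n/2) − z_{α/2}).
d·√(n/2) = 0.66 × √(41/2) = 0.66 × 4.528 = 2.988.
z_β = 2.988 − 1.960 = 1.028.
Power = Φ(1.028) = 0.848.

power ≈ 0.85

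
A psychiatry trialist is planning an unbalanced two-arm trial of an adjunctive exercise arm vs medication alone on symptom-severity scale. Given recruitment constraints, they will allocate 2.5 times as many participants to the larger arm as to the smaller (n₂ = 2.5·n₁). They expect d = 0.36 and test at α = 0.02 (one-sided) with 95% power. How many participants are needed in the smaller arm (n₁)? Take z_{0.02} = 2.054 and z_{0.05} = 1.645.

With allocation ratio k = n₂/n₁ = 2.5, Var(x̄₁−x̄₂) = σ²(1/n₁ + 1/(k·n₁)) = σ²·(k+1)/(k·n₁).
So n₁ = (1 + 1/k)·((z_{α} + z_β)/d)² = 1.400 × (3.699/0.36)².
n₁ = 1.400 × 105.58 = 147.8.
Round up: n₁ = 148, giving n₂ = 2.5 × 148 = 370.

n₁ = 148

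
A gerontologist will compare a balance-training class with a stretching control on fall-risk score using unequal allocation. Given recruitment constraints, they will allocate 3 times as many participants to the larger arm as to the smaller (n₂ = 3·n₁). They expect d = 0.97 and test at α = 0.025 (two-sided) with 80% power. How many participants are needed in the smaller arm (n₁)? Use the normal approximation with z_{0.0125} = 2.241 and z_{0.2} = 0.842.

With allocation ratio k = n₂/n₁ = 3, Var(x̄₁−x̄₂) = σ²(1/n₁ + 1/(k·n₁)) = σ²·(k+1)/(k·n₁).
So n₁ = (1 + 1/k)·((z_{α/2} + z_β)/d)² = 1.333 × (3.083/0.97)².
n₁ = 1.333 × 10.10 = 13.5.
Round up: n₁ = 14, giving n₂ = 3 × 14 = 42.

n₁ = 14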